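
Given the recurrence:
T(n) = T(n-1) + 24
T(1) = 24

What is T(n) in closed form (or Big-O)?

Unrolling: T(n) = T(n-1) + 24 = T(n-2) + 2*24 = ... = T(1) + (n-1)*24 = 24 + (n-1)*24 = 24n.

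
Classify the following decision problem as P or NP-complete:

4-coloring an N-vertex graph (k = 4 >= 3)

This problem is NP-complete: graph k-coloring for k>=3 is NP-complete by reduction from 3-SAT.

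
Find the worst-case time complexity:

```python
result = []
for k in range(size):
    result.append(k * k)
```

Time complexity: O(n).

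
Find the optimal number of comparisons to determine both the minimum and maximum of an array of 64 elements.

Naive approach: 126 comparisons (63 for max + 63 for min).
Optimal: Compare elements in pairs first (floor(n/2) = 32 comparisons), then find max among winners and min among losers (31 comparisons each).
Total: ceil(3n/2) - 2 = 94 comparisons. An adversary argument shows this is also a lower bound.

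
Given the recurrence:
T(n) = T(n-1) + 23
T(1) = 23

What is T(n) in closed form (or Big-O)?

Unrolling: T(n) = T(n-1) + 23 = T(n-2) + 2*23 = ... = T(1) + (n-1)*23 = 23 + (n-1)*23 = 23n.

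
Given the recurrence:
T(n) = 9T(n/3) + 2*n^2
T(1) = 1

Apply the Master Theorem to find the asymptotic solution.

a=9, b=3, f(n)=2*n^2. log_3(9) = 2. Case 2: T(n) = O(n^2 log n).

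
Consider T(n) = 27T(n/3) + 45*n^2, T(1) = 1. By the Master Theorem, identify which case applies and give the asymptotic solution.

a=27, b=3, f(n)=45*n^2.
log_3(27) = 3 > 2.
Since f(n) = O(n^2) is polynomially smaller than n^3, Case 1 applies.
T(n) = Theta(n^3).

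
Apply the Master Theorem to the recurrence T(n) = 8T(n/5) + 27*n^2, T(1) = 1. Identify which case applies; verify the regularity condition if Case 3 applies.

a=8, b=5, f(n)=27*n^2.
log_5(8) = 1.292 < 2.
f(n) = Omega(n^(1.292+epsilon)) for some epsilon > 0, so Case 3 is the candidate.
Regularity: a*f(n/b) = 8*27*(n/5)^2 = (8/25)*27*n^2 <= c*f(n) with c = 8/25 < 1. Satisfied.
Case 3: T(n) = Theta(n^2).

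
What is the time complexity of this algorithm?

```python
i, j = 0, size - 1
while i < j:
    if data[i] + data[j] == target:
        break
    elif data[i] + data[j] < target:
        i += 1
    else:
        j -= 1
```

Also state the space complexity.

Time complexity: O(n).
Space complexity: O(1).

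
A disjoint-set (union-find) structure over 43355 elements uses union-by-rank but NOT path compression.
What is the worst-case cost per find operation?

Union-by-rank alone keeps every tree's height <= log_2(43355) ~= 15.4. Each find traverses from a node to its root, costing O(height) = O(log n). Without path compression this bound is tight.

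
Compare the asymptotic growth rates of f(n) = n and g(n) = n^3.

g(n) = n^3 grows faster: n^3/n = n^2 -> infinity.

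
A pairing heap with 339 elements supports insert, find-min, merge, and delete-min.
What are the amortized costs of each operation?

Pairing heaps are self-adjusting heap-ordered trees. Insert and merge link two roots: O(1). Find-min reads the root: O(1). Delete-min removes the root, then pairs children in two passes; amortized cost is O(log 339) = O(log n).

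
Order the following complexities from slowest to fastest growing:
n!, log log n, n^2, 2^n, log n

Ordered by growth rate: log log n < log n < n^2 < 2^n < n!.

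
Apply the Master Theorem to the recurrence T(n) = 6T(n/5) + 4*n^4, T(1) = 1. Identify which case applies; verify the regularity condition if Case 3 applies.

a=6, b=5, f(n)=4*n^4.
log_5(6) = 1.113 < 4.
f(n) = Omega(n^(1.113+epsilon)) for some epsilon > 0, so Case 3 is the candidate.
Regularity: a*f(n/b) = 6*4*(n/5)^4 = (6/625)*4*n^4 <= c*f(n) with c = 6/625 < 1. Satisfied.
Case 3: T(n) = Theta(n^4).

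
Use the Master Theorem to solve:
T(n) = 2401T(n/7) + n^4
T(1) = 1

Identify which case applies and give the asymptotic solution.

a=2401, b=7, f(n)=n^4.
log_7(2401) = 4, so n^(log_b(a)) = n^4.
f(n) = Theta(n^4), so Case 2 applies.
T(n) = Theta(n^4 log n).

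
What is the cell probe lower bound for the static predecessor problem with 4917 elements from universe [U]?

The Patrascu-Thorup lower bound shows any data structure on n = 4917 elements using O(n * polylog(n)) space requires Omega(log log U) query time. van Emde Boas trees achieve O(log log U) with O(U) space.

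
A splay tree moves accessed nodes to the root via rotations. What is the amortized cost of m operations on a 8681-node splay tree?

Using a potential function Phi = sum of log(size of subtree) for each node, each splay operation has amortized cost O(log n) where n = 8681. Bad individual operations (O(n)) are offset by decreased potential.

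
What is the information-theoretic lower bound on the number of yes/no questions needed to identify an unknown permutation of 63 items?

There are 63! = 1982608315404440064116146708361898137544773690227268628106279599612729753600000000000000 permutations. Each yes/no question gives at most 1 bit, so at least ceil(log_2(1982608315404440064116146708361898137544773690227268628106279599612729753600000000000000)) = 290 questions are needed.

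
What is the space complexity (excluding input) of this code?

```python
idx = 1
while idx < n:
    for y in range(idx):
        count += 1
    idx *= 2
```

Space complexity: O(1).
Only a constant amount of auxiliary storage is used; nothing grows with n.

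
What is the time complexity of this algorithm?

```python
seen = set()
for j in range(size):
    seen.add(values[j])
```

Time complexity: O(n).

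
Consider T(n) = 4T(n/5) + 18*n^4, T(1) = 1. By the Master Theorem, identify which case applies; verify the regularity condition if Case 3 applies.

a=4, b=5, f(n)=18*n^4.
log_5(4) = 0.8614 < 4.
f(n) = Omega(n^(0.8614+epsilon)) for some epsilon > 0, so Case 3 is the candidate.
Regularity: a*f(n/b) = 4*18*(n/5)^4 = (4/625)*18*n^4 <= c*f(n) with c = 4/625 < 1. Satisfied.
Case 3: T(n) = Theta(n^4).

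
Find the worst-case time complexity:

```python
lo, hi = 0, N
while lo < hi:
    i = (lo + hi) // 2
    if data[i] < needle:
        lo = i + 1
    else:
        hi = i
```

Time complexity: O(log n).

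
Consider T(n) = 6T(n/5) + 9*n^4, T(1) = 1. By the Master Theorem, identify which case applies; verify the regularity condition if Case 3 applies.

a=6, b=5, f(n)=9*n^4.
log_5(6) = 1.113 < 4.
f(n) = Omega(n^(1.113+epsilon)) for some epsilon > 0, so Case 3 is the candidate.
Regularity: a*f(n/b) = 6*9*(n/5)^4 = (6/625)*9*n^4 <= c*f(n) with c = 6/625 < 1. Satisfied.
Case 3: T(n) = Theta(n^4).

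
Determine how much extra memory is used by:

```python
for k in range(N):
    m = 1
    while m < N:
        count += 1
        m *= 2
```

Space complexity: O(1).
Only a constant amount of auxiliary storage is used; nothing grows with n.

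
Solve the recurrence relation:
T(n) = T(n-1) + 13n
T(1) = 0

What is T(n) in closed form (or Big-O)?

Unrolling: T(n) = 0 + 13*(2 + 3 + ... + n) = 0 + 13*(n(n+1)/2 - 1) = O(n^2).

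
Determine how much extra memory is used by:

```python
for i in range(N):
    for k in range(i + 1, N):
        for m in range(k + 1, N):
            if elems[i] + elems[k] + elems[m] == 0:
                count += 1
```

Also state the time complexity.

Space complexity: O(1).
Only a constant amount of auxiliary storage is used; nothing grows with n.
Time complexity: O(n^3).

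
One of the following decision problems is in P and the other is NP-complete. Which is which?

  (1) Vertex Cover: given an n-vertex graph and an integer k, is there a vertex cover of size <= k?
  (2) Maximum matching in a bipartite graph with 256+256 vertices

(1) is NP-complete: one of Karp's 21 NP-complete problems (with k part of the input; for any fixed constant k it is in P).
(2) is P: Hopcroft-Karp runs in O(E sqrt(V)).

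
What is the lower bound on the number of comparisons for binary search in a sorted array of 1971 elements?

With 1971 possible positions, we need at least ceil(log_2(1971)) = 11 comparisons. Each comparison splits the remaining candidates by at most half.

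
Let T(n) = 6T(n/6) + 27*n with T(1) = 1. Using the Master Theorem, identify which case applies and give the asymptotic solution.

a=6, b=6, f(n)=27*n.
log_6(6) = 1, so n^(log_b(a)) = n.
f(n) = Theta(n), so Case 2 applies.
T(n) = Theta(n log n).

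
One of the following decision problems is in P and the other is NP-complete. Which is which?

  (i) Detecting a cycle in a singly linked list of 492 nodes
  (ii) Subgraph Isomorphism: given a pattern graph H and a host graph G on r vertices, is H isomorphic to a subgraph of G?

(i) is P: Floyd's tortoise-and-hare runs in O(n) time, O(1) space.
(ii) is NP-complete: generalizes Clique and Hamiltonian Path (pattern size is part of the input).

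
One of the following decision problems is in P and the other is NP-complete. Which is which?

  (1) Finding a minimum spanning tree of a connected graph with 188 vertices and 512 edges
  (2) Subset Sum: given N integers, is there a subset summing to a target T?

(1) is P: Kruskal's / Prim's algorithms run in polynomial time.
(2) is NP-complete: one of Karp's 21 NP-complete problems.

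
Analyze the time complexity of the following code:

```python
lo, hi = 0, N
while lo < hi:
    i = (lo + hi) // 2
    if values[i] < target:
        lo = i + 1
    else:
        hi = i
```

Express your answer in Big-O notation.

Time complexity: O(log n).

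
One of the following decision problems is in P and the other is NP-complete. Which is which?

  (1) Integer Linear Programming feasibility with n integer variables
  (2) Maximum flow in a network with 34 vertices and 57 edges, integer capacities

(1) is NP-complete: ILP feasibility is NP-complete (LP relaxation is in P).
(2) is P: Edmonds-Karp / push-relabel run in polynomial time.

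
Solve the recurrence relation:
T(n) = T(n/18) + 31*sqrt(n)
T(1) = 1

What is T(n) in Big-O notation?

Each level contributes sqrt(n/18^k). Geometric series with ratio 1/sqrt(18) < 1 sums to O(sqrt(n)).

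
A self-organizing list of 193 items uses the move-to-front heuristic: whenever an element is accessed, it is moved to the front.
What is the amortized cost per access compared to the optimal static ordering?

With potential Phi = number of inversions between the MTF list and the optimal static list (at most C(193,2)), each access has amortized cost at most 2 * (cost under optimal static ordering). This is the move-to-front 2-competitiveness result.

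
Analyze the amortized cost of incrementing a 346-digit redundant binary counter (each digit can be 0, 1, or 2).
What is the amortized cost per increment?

A redundant counter on 346 digits allows digit values 0, 1, 2. Increment adds 1 to the least significant digit and carries any 2 to a 0 plus +1 on the next digit. With potential Phi = (number of 2-digits), each increment does O(1) actual work plus a chain of carries, each of which decreases Phi by 1. Amortized O(1).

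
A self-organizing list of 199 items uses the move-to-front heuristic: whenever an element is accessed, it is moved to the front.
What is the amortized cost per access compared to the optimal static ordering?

With potential Phi = number of inversions between the MTF list and the optimal static list (at most C(199,2)), each access has amortized cost at most 2 * (cost under optimal static ordering). This is the move-to-front 2-competitiveness result.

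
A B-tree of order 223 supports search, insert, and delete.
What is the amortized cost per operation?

B-tree of order 223 has height O(log_223 n). Each operation traverses the tree height. Splits during insert and merges during delete are O(1) each and occur at most once per level. Total cost per operation: O(log_223 n).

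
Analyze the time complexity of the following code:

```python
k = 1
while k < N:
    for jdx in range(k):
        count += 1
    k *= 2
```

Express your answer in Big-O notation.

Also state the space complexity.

Time complexity: O(n).
Space complexity: O(1).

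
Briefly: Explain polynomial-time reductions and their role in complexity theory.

A poly-time reduction from A to B transforms any instance of A into an instance of B in polynomial time. If A reduces to B and B is in P, then A is in P. If A is NP-hard and A reduces to B, then B is NP-hard. Reductions transfer hardness upward and tractability downward.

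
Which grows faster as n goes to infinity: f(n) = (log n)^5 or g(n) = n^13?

g(n) = n^13 grows faster: any positive polynomial dominates any polylog.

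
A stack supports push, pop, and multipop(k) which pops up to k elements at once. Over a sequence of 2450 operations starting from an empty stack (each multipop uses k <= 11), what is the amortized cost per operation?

Each element is pushed exactly once and popped at most once (whether by pop or as part of a multipop). So the total number of individual pops over the whole sequence is at most the number of pushes, which is at most 2450. Total work <= 2 * 2450, hence O(1) amortized per operation.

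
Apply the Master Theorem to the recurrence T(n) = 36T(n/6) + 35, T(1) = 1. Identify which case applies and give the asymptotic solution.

a=36, b=6, f(n)=35.
log_6(36) = 2 > 0.
Since f(n) = O(n^0) is polynomially smaller than n^2, Case 1 applies.
T(n) = Theta(n^2).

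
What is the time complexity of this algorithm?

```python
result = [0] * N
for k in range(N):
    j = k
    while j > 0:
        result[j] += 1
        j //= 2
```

Time complexity: O(n log n).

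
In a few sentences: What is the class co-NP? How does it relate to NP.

co-NP is the class of problems whose complement is in NP. A problem is in co-NP if 'no' instances have short proofs. NP and co-NP may or may not be equal. If NP != co-NP, then P != NP. Tautology (is a formula always true?) is in co-NP.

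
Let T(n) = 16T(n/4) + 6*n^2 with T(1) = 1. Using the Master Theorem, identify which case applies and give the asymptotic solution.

a=16, b=4, f(n)=6*n^2.
log_4(16) = 2, so n^(log_b(a)) = n^2.
f(n) = Theta(n^2), so Case 2 applies.
T(n) = Theta(n^2 log n).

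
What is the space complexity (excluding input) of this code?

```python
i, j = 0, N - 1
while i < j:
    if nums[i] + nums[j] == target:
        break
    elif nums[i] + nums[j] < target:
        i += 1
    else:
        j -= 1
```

Space complexity: O(1).
Only a constant amount of auxiliary storage is used; nothing grows with n.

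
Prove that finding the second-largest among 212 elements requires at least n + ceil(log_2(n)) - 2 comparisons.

Lower bound (adversary): identifying the maximum requires 212-1 comparisons (each eliminates one candidate). Assign weight 1 to each element; on each comparison the adversary lets the heavier side win and gives it the loser's weight. The max ends with weight 212, but each comparison it wins at most doubles its weight, so the max must win >= ceil(log_2(212)) = 8 comparisons. The second-largest is one of those 8 direct losers to the max, and identifying which one is largest needs >= 8-1 further comparisons. Total >= 212-1 + 8-1 = 218.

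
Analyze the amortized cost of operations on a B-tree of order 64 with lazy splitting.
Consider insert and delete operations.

In a B-tree of order 64, a node splits when it has 64 keys. With lazy splitting, we use potential Phi = number of full nodes + number of near-empty nodes. Each split costs O(1) but reduces potential. Between splits, at least 32 insertions must occur in that node. Amortized structural cost is O(1) per operation, plus O(log_64 n) traversal.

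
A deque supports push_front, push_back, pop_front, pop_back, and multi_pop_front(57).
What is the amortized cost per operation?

Assign 2 credits to each push operation. A pop uses 1 saved credit. multi_pop_front(57) uses up to 57 saved credits from previous pushes. Credits never go negative. Amortized cost is O(1).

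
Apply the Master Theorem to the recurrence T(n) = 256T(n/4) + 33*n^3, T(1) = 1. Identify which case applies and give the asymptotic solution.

a=256, b=4, f(n)=33*n^3.
log_4(256) = 4 > 3.
Since f(n) = O(n^3) is polynomially smaller than n^4, Case 1 applies.
T(n) = Theta(n^4).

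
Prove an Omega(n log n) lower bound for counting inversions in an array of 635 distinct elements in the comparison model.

Decision-tree argument: at any leaf, the comparisons made (with transitivity) must totally order all 635 elements -- otherwise some pair (i,j) is unordered, and an adversary can present two inputs agreeing on every comparison made but with that pair flipped, changing the inversion count by 1, so the leaf's output is wrong on one of them. Hence the tree has >= 635! leaves and height >= log_2(635!) = Omega(n log n). Modified merge sort achieves O(n log n).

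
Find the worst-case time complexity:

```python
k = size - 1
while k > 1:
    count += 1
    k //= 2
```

Time complexity: O(log n).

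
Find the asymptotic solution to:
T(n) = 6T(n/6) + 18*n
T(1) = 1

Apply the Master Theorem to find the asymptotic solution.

a=6, b=6, f(n)=18*n. log_6(6) = 1. Case 2: T(n) = O(n log n).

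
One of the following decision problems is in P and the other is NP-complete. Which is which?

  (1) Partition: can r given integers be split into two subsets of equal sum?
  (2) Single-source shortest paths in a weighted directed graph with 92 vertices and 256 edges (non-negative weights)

(1) is NP-complete: Subset Sum reduces to it (one of Karp's 21 NP-complete problems).
(2) is P: Dijkstra's algorithm runs in O((V+E) log V).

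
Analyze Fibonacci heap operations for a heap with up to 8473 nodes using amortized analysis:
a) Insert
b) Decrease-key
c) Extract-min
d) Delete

Fibonacci heaps use lazy consolidation. Potential function Phi = t + 2m (t = number of trees, m = marked nodes).
- Insert: O(1) actual, Delta Phi = +1 (one new tree) => O(1) amortized.
- Decrease-key: with c cascading cuts, actual cost is O(c); Delta Phi <= c - 2(c-1) + 2 = 4 - c (c new trees; >= c-1 marks cleared; <= 1 new mark). Amortized O(c) + (4 - c) = O(1).
- Extract-min: O(D(n) + t) actual; consolidation drops t to <= D(n)+1, so Delta Phi pays for the t term. D(n) = O(log n) for n = 8473 => O(log n) amortized.
- Delete: decrease-key to -inf then extract-min = O(log n).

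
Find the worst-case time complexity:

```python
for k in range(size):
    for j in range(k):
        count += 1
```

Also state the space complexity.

Time complexity: O(n^2).
Space complexity: O(1).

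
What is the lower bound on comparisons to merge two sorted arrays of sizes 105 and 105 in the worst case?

Adversary: with |105 - 105| <= 1 the inputs can be fully interleaved so that every adjacent pair in the merged output comes from different arrays. Then each of the 209 adjacent pairs must be directly compared, or the algorithm cannot determine their relative order. Standard merge meets this bound.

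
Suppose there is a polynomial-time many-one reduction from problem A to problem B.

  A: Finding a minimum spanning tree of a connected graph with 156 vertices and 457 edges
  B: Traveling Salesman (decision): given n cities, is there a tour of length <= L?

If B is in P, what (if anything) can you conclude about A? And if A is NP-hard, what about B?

A poly-time reduction A <=_p B means any A-instance can be transformed to a B-instance in poly time.
If B is in P: compose the reduction with B's poly-time algorithm to solve A in poly time, so A is in P.
If A is NP-hard: every NP problem reduces to A, which reduces to B; composing reductions, every NP problem reduces to B, so B is NP-hard.
(Here in fact A is P and B is NP-complete.)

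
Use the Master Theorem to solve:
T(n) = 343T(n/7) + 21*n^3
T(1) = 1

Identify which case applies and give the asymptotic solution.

a=343, b=7, f(n)=21*n^3.
log_7(343) = 3, so n^(log_b(a)) = n^3.
f(n) = Theta(n^3), so Case 2 applies.
T(n) = Theta(n^3 log n).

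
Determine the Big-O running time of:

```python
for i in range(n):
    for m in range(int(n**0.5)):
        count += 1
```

Time complexity: O(n * sqrt(n)).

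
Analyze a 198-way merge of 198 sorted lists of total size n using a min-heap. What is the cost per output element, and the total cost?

Maintain a min-heap of size 198 holding the current head of each list. Each output step does one extract-min (O(log 198)) and one insert of that list's next element (O(log 198)). Each of the n elements passes through the heap exactly once, so the total cost is O(n log 198), i.e. O(log 198) per output element.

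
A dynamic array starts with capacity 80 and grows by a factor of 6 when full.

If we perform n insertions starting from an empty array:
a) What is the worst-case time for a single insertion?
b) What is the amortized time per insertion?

(a) Worst-case single insertion: O(n) -- when the array is full at capacity c, the resize copies all c elements, and c can be Theta(n).
(b) Resizes happen at sizes 80, 480, 2880, ... Total copy cost for n insertions: 80 + 480 + ... = O(n) (geometric series with ratio 1/6). Amortized cost per insertion: O(n)/n = O(1).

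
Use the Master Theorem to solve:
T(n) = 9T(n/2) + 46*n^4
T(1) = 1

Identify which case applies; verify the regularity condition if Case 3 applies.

a=9, b=2, f(n)=46*n^4.
log_2(9) = 3.17 < 4.
f(n) = Omega(n^(3.17+epsilon)) for some epsilon > 0, so Case 3 is the candidate.
Regularity: a*f(n/b) = 9*46*(n/2)^4 = (9/16)*46*n^4 <= c*f(n) with c = 9/16 < 1. Satisfied.
Case 3: T(n) = Theta(n^4).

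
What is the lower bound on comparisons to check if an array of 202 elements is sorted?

To verify 202 elements are sorted, we must compare each consecutive pair. Skipping any pair allows an adversary to swap them. Therefore 201 comparisons are necessary and sufficient.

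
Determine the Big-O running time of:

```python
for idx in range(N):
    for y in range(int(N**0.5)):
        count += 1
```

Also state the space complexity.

Time complexity: O(n * sqrt(n)).
Space complexity: O(1).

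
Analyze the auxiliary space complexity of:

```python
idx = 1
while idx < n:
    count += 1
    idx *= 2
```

Space complexity: O(1).
Only a constant amount of auxiliary storage is used; nothing grows with n.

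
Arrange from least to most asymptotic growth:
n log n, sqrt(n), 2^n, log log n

Ordered by growth rate: log log n < sqrt(n) < n log n < 2^n.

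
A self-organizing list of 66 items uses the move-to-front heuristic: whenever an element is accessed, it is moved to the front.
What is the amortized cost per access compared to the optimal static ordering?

With potential Phi = number of inversions between the MTF list and the optimal static list (at most C(66,2)), each access has amortized cost at most 2 * (cost under optimal static ordering). This is the move-to-front 2-competitiveness result.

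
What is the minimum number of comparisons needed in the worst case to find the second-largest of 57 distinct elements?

Lower bound: finding the max needs 57-1 comparisons. By the adversary weight-doubling argument, the max must personally win >= ceil(log_2(57)) = 6 comparisons; the 2nd-largest is among those 6 losers, needing 6-1 more comparisons. Total >= 57-1 + 6-1 = 61. A balanced knockout tournament achieves this.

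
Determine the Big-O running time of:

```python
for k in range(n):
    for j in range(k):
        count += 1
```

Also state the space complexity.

Time complexity: O(n^2).
Space complexity: O(1).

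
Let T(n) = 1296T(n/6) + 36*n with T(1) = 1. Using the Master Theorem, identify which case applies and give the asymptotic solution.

a=1296, b=6, f(n)=36*n.
log_6(1296) = 4 > 1.
Since f(n) = O(n^1) is polynomially smaller than n^4, Case 1 applies.
T(n) = Theta(n^4).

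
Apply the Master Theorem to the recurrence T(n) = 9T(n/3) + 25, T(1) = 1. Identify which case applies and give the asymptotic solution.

a=9, b=3, f(n)=25.
log_3(9) = 2 > 0.
Since f(n) = O(n^0) is polynomially smaller than n^2, Case 1 applies.
T(n) = Theta(n^2).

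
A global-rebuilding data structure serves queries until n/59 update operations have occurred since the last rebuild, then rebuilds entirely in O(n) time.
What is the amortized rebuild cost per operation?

The O(n) rebuild is triggered by n/59 operations, so each contributes O(n)/(n/59) = O(59) = O(1) to the rebuild cost.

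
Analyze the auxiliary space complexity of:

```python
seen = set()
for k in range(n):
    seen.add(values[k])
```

Space complexity: O(n).
Auxiliary storage grows linearly with the input size n in the worst case.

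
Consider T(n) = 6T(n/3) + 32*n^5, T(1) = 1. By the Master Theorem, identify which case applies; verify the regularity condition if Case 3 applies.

a=6, b=3, f(n)=32*n^5.
log_3(6) = 1.631 < 5.
f(n) = Omega(n^(1.631+epsilon)) for some epsilon > 0, so Case 3 is the candidate.
Regularity: a*f(n/b) = 6*32*(n/3)^5 = (6/243)*32*n^5 <= c*f(n) with c = 6/243 < 1. Satisfied.
Case 3: T(n) = Theta(n^5).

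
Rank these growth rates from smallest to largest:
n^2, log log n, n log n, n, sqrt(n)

Ordered by growth rate: log log n < sqrt(n) < n < n log n < n^2.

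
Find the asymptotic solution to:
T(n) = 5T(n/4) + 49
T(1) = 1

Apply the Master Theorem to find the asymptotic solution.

a=5, b=4, f(n)=49. log_4(5) = 1.161. Case 1 of Master Theorem: T(n) = O(n^1.161).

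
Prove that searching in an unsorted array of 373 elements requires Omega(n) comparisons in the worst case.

An adversary can always place the target in the last position checked. Until all 373 positions are examined, the target might be in any unchecked position. Therefore 373 comparisons are necessary.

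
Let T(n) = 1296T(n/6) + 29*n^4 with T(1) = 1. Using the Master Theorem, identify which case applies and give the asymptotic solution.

a=1296, b=6, f(n)=29*n^4.
log_6(1296) = 4, so n^(log_b(a)) = n^4.
f(n) = Theta(n^4), so Case 2 applies.
T(n) = Theta(n^4 log n).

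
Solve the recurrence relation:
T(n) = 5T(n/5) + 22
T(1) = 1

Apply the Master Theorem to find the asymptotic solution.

a=5, b=5, f(n)=22. log_5(5) = 1. Case 1 of Master Theorem: T(n) = O(n^1).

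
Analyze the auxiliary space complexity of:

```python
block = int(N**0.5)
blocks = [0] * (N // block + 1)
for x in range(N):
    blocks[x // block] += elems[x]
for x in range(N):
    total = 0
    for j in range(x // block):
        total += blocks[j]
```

Space complexity: O(sqrt(n)).
Storage scales with sqrt(n).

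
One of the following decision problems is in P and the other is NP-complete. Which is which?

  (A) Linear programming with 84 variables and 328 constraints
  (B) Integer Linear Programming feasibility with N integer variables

(A) is P: the ellipsoid and interior-point methods run in polynomial time.
(B) is NP-complete: ILP feasibility is NP-complete (LP relaxation is in P).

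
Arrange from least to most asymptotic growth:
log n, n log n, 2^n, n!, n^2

Ordered by growth rate: log n < n log n < n^2 < 2^n < n!.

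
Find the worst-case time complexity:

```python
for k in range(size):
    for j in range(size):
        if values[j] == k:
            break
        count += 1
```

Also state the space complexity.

Time complexity: O(n^2).
Space complexity: O(1).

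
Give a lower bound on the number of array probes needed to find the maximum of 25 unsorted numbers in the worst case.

Adversary: any unprobed cell could hold a value larger than everything seen so far. If fewer than 25 cells are probed, the adversary places the max in an unprobed cell. So all 25 cells must be examined; together with 25-1 comparisons this is tight.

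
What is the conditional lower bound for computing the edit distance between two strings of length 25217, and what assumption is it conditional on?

Under SETH (the Strong Exponential Time Hypothesis), edit distance on length-25217 strings cannot be computed in O(n^(2-epsilon)) time for any epsilon > 0 (Backurs-Indyk). The reduction is from CNF-SAT via the orthogonal vectors problem.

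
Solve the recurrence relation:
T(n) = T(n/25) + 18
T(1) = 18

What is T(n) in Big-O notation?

Each step divides n by 25 and adds 18. After log_25(n) steps, T(n) = O(log n).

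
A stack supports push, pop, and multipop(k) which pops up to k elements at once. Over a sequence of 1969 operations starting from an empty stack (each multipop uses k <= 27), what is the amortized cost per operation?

Each element is pushed exactly once and popped at most once (whether by pop or as part of a multipop). So the total number of individual pops over the whole sequence is at most the number of pushes, which is at most 1969. Total work <= 2 * 1969, hence O(1) amortized per operation.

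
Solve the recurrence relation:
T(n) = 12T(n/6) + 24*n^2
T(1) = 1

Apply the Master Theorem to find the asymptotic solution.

a=12, b=6, f(n)=24*n^2. log_6(12) = 1.387 < 2. Case 3: T(n) = O(n^2).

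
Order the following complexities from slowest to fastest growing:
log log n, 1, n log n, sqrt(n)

Ordered by growth rate: 1 < log log n < sqrt(n) < n log n.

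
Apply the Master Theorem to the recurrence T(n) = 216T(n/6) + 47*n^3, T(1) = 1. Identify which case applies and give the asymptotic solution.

a=216, b=6, f(n)=47*n^3.
log_6(216) = 3, so n^(log_b(a)) = n^3.
f(n) = Theta(n^3), so Case 2 applies.
T(n) = Theta(n^3 log n).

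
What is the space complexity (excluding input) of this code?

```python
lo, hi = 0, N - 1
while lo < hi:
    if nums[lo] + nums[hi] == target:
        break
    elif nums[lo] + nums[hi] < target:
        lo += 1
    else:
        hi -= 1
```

Space complexity: O(1).
Only a constant amount of auxiliary storage is used; nothing grows with n.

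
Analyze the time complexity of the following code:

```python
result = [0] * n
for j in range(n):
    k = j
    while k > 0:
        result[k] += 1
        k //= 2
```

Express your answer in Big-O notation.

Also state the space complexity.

Time complexity: O(n log n).
Space complexity: O(n).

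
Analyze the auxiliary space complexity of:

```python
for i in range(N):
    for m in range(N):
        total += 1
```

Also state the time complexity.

Space complexity: O(1).
Only a constant amount of auxiliary storage is used; nothing grows with n.
Time complexity: O(n^2).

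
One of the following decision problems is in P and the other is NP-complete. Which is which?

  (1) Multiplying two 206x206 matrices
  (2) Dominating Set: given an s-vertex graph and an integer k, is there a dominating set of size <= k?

(1) is P: the schoolbook algorithm runs in O(n^3).
(2) is NP-complete: reduces from Set Cover (with k part of the input).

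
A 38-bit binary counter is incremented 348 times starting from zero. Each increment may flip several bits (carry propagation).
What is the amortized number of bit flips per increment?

Bit i flips on every 2^i-th increment, so over 348 increments bit i flips floor(348/2^i) times. Summing over i: total flips < 2 * 348. Amortized: < 2 = O(1) per increment.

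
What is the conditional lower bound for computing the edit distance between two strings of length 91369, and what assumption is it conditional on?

Under SETH (the Strong Exponential Time Hypothesis), edit distance on length-91369 strings cannot be computed in O(n^(2-epsilon)) time for any epsilon > 0 (Backurs-Indyk). The reduction is from CNF-SAT via the orthogonal vectors problem.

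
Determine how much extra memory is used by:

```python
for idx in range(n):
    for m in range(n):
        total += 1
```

Space complexity: O(1).
Only a constant amount of auxiliary storage is used; nothing grows with n.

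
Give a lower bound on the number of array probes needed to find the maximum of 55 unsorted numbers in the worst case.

Adversary: any unprobed cell could hold a value larger than everything seen so far. If fewer than 55 cells are probed, the adversary places the max in an unprobed cell. So all 55 cells must be examined; together with 55-1 comparisons this is tight.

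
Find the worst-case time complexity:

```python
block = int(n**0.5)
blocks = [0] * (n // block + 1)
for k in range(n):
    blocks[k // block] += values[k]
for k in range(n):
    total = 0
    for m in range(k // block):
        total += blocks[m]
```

Time complexity: O(n * sqrt(n)).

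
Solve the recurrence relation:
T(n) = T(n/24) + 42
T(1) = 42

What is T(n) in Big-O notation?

Each step divides n by 24 and adds 42. After log_24(n) steps, T(n) = O(log n).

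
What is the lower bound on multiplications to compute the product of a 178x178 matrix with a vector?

A 178x178 matrix-vector product has 178 inner products of length 178. Output depends on all 178^2 = 31684 matrix entries. At least 31684 multiplications needed.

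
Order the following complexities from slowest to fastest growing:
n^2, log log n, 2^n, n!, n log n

Ordered by growth rate: log log n < n log n < n^2 < 2^n < n!.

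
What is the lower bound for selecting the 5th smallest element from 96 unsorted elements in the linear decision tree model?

Selecting the 5th smallest of 96 elements requires Omega(n) comparisons. Every element must be compared at least once. The BFPRT algorithm achieves O(n), making this tight.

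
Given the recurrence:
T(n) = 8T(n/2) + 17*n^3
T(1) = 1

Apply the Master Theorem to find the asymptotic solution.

a=8, b=2, f(n)=17*n^3. log_2(8) = 3. Case 2: T(n) = O(n^3 log n).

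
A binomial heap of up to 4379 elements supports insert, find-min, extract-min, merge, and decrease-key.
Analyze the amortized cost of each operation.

A binomial heap with n <= 4379 elements has at most floor(log_2 4379) + 1 = 13 trees. Using potential Phi = number of trees: Insert adds one tree, but cascading merges reduce count -- amortized O(1). Find-min reads the cached minimum pointer: O(1). Extract-min creates O(log n) new trees: O(log n). Merge combines tree lists: O(log n). Decrease-key sifts the element up its tree of height <= log n: O(log n).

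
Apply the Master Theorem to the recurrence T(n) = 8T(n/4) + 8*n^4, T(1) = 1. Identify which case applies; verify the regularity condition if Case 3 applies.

a=8, b=4, f(n)=8*n^4.
log_4(8) = 1.5 < 4.
f(n) = Omega(n^(1.5+epsilon)) for some epsilon > 0, so Case 3 is the candidate.
Regularity: a*f(n/b) = 8*8*(n/4)^4 = (8/256)*8*n^4 <= c*f(n) with c = 8/256 < 1. Satisfied.
Case 3: T(n) = Theta(n^4).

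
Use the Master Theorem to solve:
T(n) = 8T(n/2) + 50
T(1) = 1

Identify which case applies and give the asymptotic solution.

a=8, b=2, f(n)=50.
log_2(8) = 3 > 0.
Since f(n) = O(n^0) is polynomially smaller than n^3, Case 1 applies.
T(n) = Theta(n^3).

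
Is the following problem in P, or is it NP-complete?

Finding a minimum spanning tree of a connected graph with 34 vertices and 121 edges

This problem is in P: Kruskal's / Prim's algorithms run in polynomial time.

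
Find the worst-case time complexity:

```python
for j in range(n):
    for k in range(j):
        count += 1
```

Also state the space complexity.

Time complexity: O(n^2).
Space complexity: O(1).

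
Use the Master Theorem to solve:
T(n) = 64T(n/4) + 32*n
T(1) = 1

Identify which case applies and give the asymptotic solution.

a=64, b=4, f(n)=32*n.
log_4(64) = 3 > 1.
Since f(n) = O(n^1) is polynomially smaller than n^3, Case 1 applies.
T(n) = Theta(n^3).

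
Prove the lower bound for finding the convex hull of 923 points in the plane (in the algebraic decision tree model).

Reduction from sorting: given 923 numbers x_1,...,x_{923}, map x_i to the point (x_i, x_i^2) on the parabola y = x^2. All points are on the convex hull, and walking the hull gives them in sorted x-order. Since sorting requires Omega(n log n), so does planar convex hull.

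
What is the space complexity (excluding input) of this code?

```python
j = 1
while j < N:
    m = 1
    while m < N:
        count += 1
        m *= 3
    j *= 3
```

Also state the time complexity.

Space complexity: O(1).
Only a constant amount of auxiliary storage is used; nothing grows with n.
Time complexity: O(log^2 n).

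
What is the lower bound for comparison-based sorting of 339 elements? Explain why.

A comparison-based sorting algorithm corresponds to a decision tree. With 339! possible permutations, the tree has 339! leaves. The height is at least log_2(339!) = Omega(n log n) by Stirling's approximation.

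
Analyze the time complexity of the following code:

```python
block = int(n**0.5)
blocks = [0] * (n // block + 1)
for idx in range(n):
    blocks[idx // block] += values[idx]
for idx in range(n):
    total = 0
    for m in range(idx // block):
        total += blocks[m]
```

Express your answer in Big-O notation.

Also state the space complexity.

Time complexity: O(n * sqrt(n)).
Space complexity: O(sqrt(n)).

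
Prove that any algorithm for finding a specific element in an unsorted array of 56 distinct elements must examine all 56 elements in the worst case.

Adversary argument: if the algorithm examines fewer than 56 elements, the adversary places the target in an unexamined position. The algorithm cannot distinguish 'not present' from 'in unexamined position'.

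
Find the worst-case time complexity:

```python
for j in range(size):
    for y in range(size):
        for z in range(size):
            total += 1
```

Time complexity: O(n^3).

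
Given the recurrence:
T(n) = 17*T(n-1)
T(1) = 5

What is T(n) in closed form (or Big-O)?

Each step multiplies by 17. T(n) = T(1)*17^(n-1) = 5*17^(n-1).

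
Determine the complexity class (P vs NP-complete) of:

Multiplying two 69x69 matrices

This problem is in P: the schoolbook algorithm runs in O(n^3).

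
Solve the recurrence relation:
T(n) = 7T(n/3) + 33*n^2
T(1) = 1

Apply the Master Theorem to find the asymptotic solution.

a=7, b=3, f(n)=33*n^2. log_3(7) = 1.771 < 2. Case 3: T(n) = O(n^2).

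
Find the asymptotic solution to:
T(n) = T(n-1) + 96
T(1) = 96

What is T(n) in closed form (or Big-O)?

Unrolling: T(n) = T(n-1) + 96 = T(n-2) + 2*96 = ... = T(1) + (n-1)*96 = 96 + (n-1)*96 = 96n.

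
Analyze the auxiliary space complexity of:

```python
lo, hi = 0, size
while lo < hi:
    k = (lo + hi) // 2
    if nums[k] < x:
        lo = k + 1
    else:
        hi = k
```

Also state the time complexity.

Space complexity: O(1).
Only a constant amount of auxiliary storage is used; nothing grows with n.
Time complexity: O(log n).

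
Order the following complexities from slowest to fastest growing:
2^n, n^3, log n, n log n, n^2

Ordered by growth rate: log n < n log n < n^2 < n^3 < 2^n.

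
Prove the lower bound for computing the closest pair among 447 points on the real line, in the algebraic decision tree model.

Reduction from element distinctness: given 447 reals, the closest-pair distance is 0 iff two are equal. Element distinctness has an Omega(n log n) lower bound in the algebraic decision tree model (Ben-Or). Therefore closest pair on a line also requires Omega(n log n). Sorting then a linear scan achieves this.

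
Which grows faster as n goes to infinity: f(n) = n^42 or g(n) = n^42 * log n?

g(n) = n^42 * log n grows faster: extra log n factor -> infinity.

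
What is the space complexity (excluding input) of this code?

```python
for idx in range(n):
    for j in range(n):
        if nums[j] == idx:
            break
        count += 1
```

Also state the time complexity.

Space complexity: O(1).
Only a constant amount of auxiliary storage is used; nothing grows with n.
Time complexity: O(n^2).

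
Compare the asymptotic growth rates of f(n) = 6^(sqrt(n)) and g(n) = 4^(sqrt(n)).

f(n) = 6^(sqrt(n)) grows faster: ratio is (6/4)^(sqrt(n)) -> infinity since 6/4 > 1.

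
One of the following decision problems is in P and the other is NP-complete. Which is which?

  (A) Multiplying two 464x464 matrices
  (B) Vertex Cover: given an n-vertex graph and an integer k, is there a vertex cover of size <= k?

(A) is P: the schoolbook algorithm runs in O(n^3).
(B) is NP-complete: one of Karp's 21 NP-complete problems (with k part of the input; for any fixed constant k it is in P).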